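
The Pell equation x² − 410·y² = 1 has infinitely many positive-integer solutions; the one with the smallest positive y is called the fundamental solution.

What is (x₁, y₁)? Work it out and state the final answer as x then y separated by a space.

81 4

√410 = [20; 4,40, …], period ℓ=2 (even) → k=1
step 0: (20, 1)  from 20·(1,0) + (0,1)
step 1: (81, 4)  from 4·(20,1) + (1,0)
(x₁, y₁) = (81, 4);  81² − 410·4² = 1 ✓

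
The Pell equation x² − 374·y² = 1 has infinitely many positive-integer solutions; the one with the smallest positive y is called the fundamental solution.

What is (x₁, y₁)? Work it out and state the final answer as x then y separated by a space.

√374 = [19; 2,1,18,1,2,38, …], period ℓ=6 (even) → k=5
a_0=19:  p_0=19·1+0=19,  q_0=19·0+1=1
a_1=2:  p_1=2·19+1=39,  q_1=2·1+0=2
a_2=1:  p_2=1·39+19=58,  q_2=1·2+1=3
…
a_4=1:  p_4=1·1083+58=1141,  q_4=1·56+3=59
a_5=2:  p_5=2·1141+1083=3365,  q_5=2·59+56=174
→ (3365, 174).  Check: 3365²=11323225, 374·174²=11323224, difference 1.

3365 174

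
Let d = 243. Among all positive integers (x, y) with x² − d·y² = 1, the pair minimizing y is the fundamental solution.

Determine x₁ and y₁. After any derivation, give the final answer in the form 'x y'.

[15; 1,1,2,3,15,3,2,1,1,30] for √243; ℓ=10 ⇒ convergent index 9
i=0: a=15 ⇒ p=15, q=1
…
i=5: a=15 ⇒ p=4053, q=260
i=6: a=3 ⇒ p=12424, q=797
i=7: a=2 ⇒ p=28901, q=1854
i=8: a=1 ⇒ p=41325, q=2651
i=9: a=1 ⇒ p=70226, q=4505
(x₁, y₁) = (70226, 4505);  70226² − 243·4505² = 1 ✓

70226 4505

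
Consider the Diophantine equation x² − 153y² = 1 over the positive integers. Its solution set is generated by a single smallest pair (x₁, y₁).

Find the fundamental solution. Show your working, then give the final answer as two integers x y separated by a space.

√153 → a₀=12, period (2,1,2,2,2,1,2,24); ℓ=8 even so k=7
step 0: (12, 1)  from 12·(1,0) + (0,1)
…
step 5: (569, 46)  from 2·(235,19) + (99,8)
step 6: (804, 65)  from 1·(569,46) + (235,19)
step 7: (2177, 176)  from 2·(804,65) + (569,46)
fundamental: x₁=2177, y₁=176  (since 4739329 − 153·30976 = 1)

2177 176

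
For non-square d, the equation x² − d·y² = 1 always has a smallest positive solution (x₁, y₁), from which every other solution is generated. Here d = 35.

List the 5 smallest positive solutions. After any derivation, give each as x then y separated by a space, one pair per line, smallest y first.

6 1
71 12
846 143
10081 1704
120126 20305

√35 = [5; 1,10, …], period ℓ=2 (even) → k=1
a_0=5:  p_0=5·1+0=5,  q_0=5·0+1=1
a_1=1:  p_1=1·5+1=6,  q_1=1·1+0=1
fundamental: x₁=6, y₁=1  (since 36 − 35·1 = 1)
k=2:  x_2 = 6·6+35·1·1 = 71,  y_2 = 6·1+1·6 = 12
k=3:  x_3 = 6·71+35·1·12 = 846,  y_3 = 6·12+1·71 = 143
k=4:  x_4 = 6·846+35·1·143 = 10081,  y_4 = 6·143+1·846 = 1704
k=5:  x_5 = 6·10081+35·1·1704 = 120126,  y_5 = 6·1704+1·10081 = 20305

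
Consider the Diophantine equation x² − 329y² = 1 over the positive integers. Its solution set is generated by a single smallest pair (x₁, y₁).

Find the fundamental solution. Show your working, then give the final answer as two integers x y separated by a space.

√329 → a₀=18, period (7,4,2,1,1,4,1,1,2,4,7,36); ℓ=12 even so k=11
step 0: (18, 1)  from 18·(1,0) + (0,1)
…
step 2: (526, 29)  from 4·(127,7) + (18,1)
…
step 4: (1705, 94)  from 1·(1179,65) + (526,29)
…
step 6: (13241, 730)  from 4·(2884,159) + (1705,94)
…
step 9: (74857, 4127)  from 2·(29366,1619) + (16125,889)
step 10: (328794, 18127)  from 4·(74857,4127) + (29366,1619)
step 11: (2376415, 131016)  from 7·(328794,18127) + (74857,4127)
fundamental: x₁=2376415, y₁=131016  (since 5647348252225 − 329·17165192256 = 1)

2376415 131016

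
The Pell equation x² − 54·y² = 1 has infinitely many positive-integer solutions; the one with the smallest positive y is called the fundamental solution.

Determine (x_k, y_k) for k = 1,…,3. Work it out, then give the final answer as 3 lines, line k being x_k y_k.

√54 → a₀=7, period (2,1,6,1,2,14); ℓ=6 even so k=5
i=0: a=7 ⇒ p=7, q=1
i=1: a=2 ⇒ p=15, q=2
i=2: a=1 ⇒ p=22, q=3
…
i=4: a=1 ⇒ p=169, q=23
i=5: a=2 ⇒ p=485, q=66
fundamental: x₁=485, y₁=66  (since 235225 − 54·4356 = 1)
n=2: (485,66)∘(485,66) = (485·485+54·66·66, 485·66+66·485) = (470449,64020)
n=3: (470449,64020)∘(485,66) = (485·470449+54·66·64020, 485·64020+66·470449) = (456335045,62099334)

485 66
470449 64020
456335045 62099334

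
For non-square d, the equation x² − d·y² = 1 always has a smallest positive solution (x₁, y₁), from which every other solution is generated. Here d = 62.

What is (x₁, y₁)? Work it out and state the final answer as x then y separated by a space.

63 8

d=62: √d = [7; 1,6,1,14] (ℓ=4, even), read p_3/q_3
a_0=7:  p_0=7·1+0=7,  q_0=7·0+1=1
…
a_2=6:  p_2=6·8+7=55,  q_2=6·1+1=7
a_3=1:  p_3=1·55+8=63,  q_3=1·7+1=8
fundamental: x₁=63, y₁=8  (since 3969 − 62·64 = 1)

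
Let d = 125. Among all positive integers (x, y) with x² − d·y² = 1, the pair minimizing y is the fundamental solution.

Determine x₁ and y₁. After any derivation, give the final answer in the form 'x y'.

√125 → a₀=11, period (5,1,1,5,22); ℓ=5 odd so k=9
a_0=11:  p_0=11·1+0=11,  q_0=11·0+1=1
…
a_3=1:  p_3=1·67+56=123,  q_3=1·6+5=11
…
a_5=22:  p_5=22·682+123=15127,  q_5=22·61+11=1353
a_6=5:  p_6=5·15127+682=76317,  q_6=5·1353+61=6826
a_7=1:  p_7=1·76317+15127=91444,  q_7=1·6826+1353=8179
a_8=1:  p_8=1·91444+76317=167761,  q_8=1·8179+6826=15005
a_9=5:  p_9=5·167761+91444=930249,  q_9=5·15005+8179=83204
fundamental: x₁=930249, y₁=83204  (since 865363202001 − 125·6922905616 = 1)

930249 83204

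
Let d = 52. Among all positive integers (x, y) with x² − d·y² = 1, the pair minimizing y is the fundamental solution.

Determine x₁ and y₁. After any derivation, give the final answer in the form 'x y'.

√52 = [7; 4,1,2,1,4,14, …], period ℓ=6 (even) → k=5
a_0=7:  p_0=7·1+0=7,  q_0=7·0+1=1
…
a_2=1:  p_2=1·29+7=36,  q_2=1·4+1=5
a_3=2:  p_3=2·36+29=101,  q_3=2·5+4=14
a_4=1:  p_4=1·101+36=137,  q_4=1·14+5=19
a_5=4:  p_5=4·137+101=649,  q_5=4·19+14=90
→ (649, 90).  Check: 649²=421201, 52·90²=421200, difference 1.

649 90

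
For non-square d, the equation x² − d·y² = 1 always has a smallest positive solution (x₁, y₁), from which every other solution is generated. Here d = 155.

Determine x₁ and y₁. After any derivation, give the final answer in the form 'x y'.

√155 = [12; 2,4,2,24, …], period ℓ=4 (even) → k=3
i=0: a=12 ⇒ p=12, q=1
…
i=2: a=4 ⇒ p=112, q=9
i=3: a=2 ⇒ p=249, q=20
(x₁, y₁) = (249, 20);  249² − 155·20² = 1 ✓

249 20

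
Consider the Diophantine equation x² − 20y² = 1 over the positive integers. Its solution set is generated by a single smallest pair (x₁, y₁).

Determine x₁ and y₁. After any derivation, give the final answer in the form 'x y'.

9 2

d=20: √d = [4; 2,8] (ℓ=2, even), read p_1/q_1
i=0: a=4 ⇒ p=4, q=1
i=1: a=2 ⇒ p=9, q=2
→ (9, 2).  Check: 9²=81, 20·2²=80, difference 1.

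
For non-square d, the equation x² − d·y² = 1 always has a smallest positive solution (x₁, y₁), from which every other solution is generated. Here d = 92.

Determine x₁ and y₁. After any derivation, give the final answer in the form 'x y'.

1151 120

√92 = [9; 1,1,2,4,2,1,1,18, …], period ℓ=8 (even) → k=7
k=0  a_k=9  p_k/q_k = 9/1
k=1  a_k=1  p_k/q_k = 10/1
k=2  a_k=1  p_k/q_k = 19/2
k=3  a_k=2  p_k/q_k = 48/5
…
k=5  a_k=2  p_k/q_k = 470/49
k=6  a_k=1  p_k/q_k = 681/71
k=7  a_k=1  p_k/q_k = 1151/120
→ (1151, 120).  Check: 1151²=1324801, 92·120²=1324800, difference 1.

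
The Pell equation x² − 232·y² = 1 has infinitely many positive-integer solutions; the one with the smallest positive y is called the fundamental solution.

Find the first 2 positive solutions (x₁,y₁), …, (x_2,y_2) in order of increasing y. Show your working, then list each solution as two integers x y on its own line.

√232 = [15; 4,3,7,3,4,30, …], period ℓ=6 (even) → k=5
i=0: a=15 ⇒ p=15, q=1
i=1: a=4 ⇒ p=61, q=4
…
i=4: a=3 ⇒ p=4539, q=298
i=5: a=4 ⇒ p=19603, q=1287
→ (19603, 1287).  Check: 19603²=384277609, 232·1287²=384277608, difference 1.
k=2:  x_2 = 19603·19603+232·1287·1287 = 768555217,  y_2 = 19603·1287+1287·19603 = 50458122

19603 1287
768555217 50458122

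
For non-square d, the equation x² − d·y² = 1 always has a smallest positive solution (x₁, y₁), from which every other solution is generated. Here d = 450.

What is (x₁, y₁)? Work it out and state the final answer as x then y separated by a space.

19601 924

[21; 4,1,2,4,2,1,4,42] for √450; ℓ=8 ⇒ convergent index 7
i=0: a=21 ⇒ p=21, q=1
i=1: a=4 ⇒ p=85, q=4
…
i=4: a=4 ⇒ p=1294, q=61
…
i=6: a=1 ⇒ p=4179, q=197
i=7: a=4 ⇒ p=19601, q=924
(x₁, y₁) = (19601, 924);  19601² − 450·924² = 1 ✓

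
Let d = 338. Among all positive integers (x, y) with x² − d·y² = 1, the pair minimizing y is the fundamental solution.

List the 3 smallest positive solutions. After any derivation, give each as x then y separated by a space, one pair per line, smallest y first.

√338 → a₀=18, period (2,1,1,2,36); ℓ=5 odd so k=9
a_0=18:  p_0=18·1+0=18,  q_0=18·0+1=1
a_1=2:  p_1=2·18+1=37,  q_1=2·1+0=2
a_2=1:  p_2=1·37+18=55,  q_2=1·2+1=3
a_3=1:  p_3=1·55+37=92,  q_3=1·3+2=5
…
a_8=1:  p_8=1·26327+17631=43958,  q_8=1·1432+959=2391
a_9=2:  p_9=2·43958+26327=114243,  q_9=2·2391+1432=6214
fundamental: x₁=114243, y₁=6214  (since 13051463049 − 338·38613796 = 1)
(114243+6214√338)^2 = 26102926097 + 1419812004√338
(114243+6214√338)^3 = 5964153172084899 + 324407165539730√338

114243 6214
26102926097 1419812004
5964153172084899 324407165539730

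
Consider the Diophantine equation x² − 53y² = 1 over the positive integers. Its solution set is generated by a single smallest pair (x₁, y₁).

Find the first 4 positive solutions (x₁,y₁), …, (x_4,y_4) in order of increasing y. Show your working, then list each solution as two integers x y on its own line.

66249 9100
8777860001 1205731800
1163048894346249 159757052027300
154101652394311440001 21167489878307463600

√53 → a₀=7, period (3,1,1,3,14); ℓ=5 odd so k=9
step 0: (7, 1)  from 7·(1,0) + (0,1)
…
step 5: (2599, 357)  from 14·(182,25) + (51,7)
…
step 8: (18557, 2549)  from 1·(10578,1453) + (7979,1096)
step 9: (66249, 9100)  from 3·(18557,2549) + (10578,1453)
→ (66249, 9100).  Check: 66249²=4388930001, 53·9100²=4388930000, difference 1.
k=2:  x_2 = 66249·66249+53·9100·9100 = 8777860001,  y_2 = 66249·9100+9100·66249 = 1205731800
k=3:  x_3 = 66249·8777860001+53·9100·1205731800 = 1163048894346249,  y_3 = 66249·1205731800+9100·8777860001 = 159757052027300
k=4:  x_4 = 66249·1163048894346249+53·9100·159757052027300 = 154101652394311440001,  y_4 = 66249·159757052027300+9100·1163048894346249 = 21167489878307463600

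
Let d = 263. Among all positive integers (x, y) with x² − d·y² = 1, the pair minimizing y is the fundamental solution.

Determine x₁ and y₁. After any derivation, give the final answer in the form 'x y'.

139128 8579

√263 → a₀=16, period (4,1,1,1,1,15,1,1,1,1,4,32); ℓ=12 even so k=11
k=0  a_k=16  p_k/q_k = 16/1
k=1  a_k=4  p_k/q_k = 65/4
k=2  a_k=1  p_k/q_k = 81/5
…
k=4  a_k=1  p_k/q_k = 227/14
…
k=7  a_k=1  p_k/q_k = 6195/382
…
k=10  a_k=1  p_k/q_k = 30229/1864
k=11  a_k=4  p_k/q_k = 139128/8579
(x₁, y₁) = (139128, 8579);  139128² − 263·8579² = 1 ✓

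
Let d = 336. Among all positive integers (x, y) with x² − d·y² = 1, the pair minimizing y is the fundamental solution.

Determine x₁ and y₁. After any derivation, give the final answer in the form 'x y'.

55 3

[18; 3,36] for √336; ℓ=2 ⇒ convergent index 1
i=0: a=18 ⇒ p=18, q=1
i=1: a=3 ⇒ p=55, q=3
fundamental: x₁=55, y₁=3  (since 3025 − 336·9 = 1)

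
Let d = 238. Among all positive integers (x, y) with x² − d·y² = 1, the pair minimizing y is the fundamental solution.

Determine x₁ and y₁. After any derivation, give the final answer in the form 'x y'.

11663 756

d=238: √d = [15; 2,2,1,14,1,2,2,30] (ℓ=8, even), read p_7/q_7
k=0  a_k=15  p_k/q_k = 15/1
k=1  a_k=2  p_k/q_k = 31/2
…
k=3  a_k=1  p_k/q_k = 108/7
…
k=6  a_k=2  p_k/q_k = 4983/323
k=7  a_k=2  p_k/q_k = 11663/756
→ (11663, 756).  Check: 11663²=136025569, 238·756²=136025568, difference 1.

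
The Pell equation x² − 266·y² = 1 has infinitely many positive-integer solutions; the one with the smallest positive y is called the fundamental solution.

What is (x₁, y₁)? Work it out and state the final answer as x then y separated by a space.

685 42

√266 → a₀=16, period (3,4,3,32); ℓ=4 even so k=3
k=0  a_k=16  p_k/q_k = 16/1
…
k=2  a_k=4  p_k/q_k = 212/13
k=3  a_k=3  p_k/q_k = 685/42
fundamental: x₁=685, y₁=42  (since 469225 − 266·1764 = 1)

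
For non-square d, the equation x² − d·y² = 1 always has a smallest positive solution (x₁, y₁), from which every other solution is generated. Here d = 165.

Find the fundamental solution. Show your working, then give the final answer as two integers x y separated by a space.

1079 84

d=165: √d = [12; 1,5,2,5,1,24] (ℓ=6, even), read p_5/q_5
a_0=12:  p_0=12·1+0=12,  q_0=12·0+1=1
…
a_4=5:  p_4=5·167+77=912,  q_4=5·13+6=71
a_5=1:  p_5=1·912+167=1079,  q_5=1·71+13=84
→ (1079, 84).  Check: 1079²=1164241, 165·84²=1164240, difference 1.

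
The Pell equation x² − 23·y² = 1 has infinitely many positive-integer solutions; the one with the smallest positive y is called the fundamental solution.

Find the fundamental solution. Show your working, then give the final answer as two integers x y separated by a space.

d=23: √d = [4; 1,3,1,8] (ℓ=4, even), read p_3/q_3
a_0=4:  p_0=4·1+0=4,  q_0=4·0+1=1
a_1=1:  p_1=1·4+1=5,  q_1=1·1+0=1
a_2=3:  p_2=3·5+4=19,  q_2=3·1+1=4
a_3=1:  p_3=1·19+5=24,  q_3=1·4+1=5
fundamental: x₁=24, y₁=5  (since 576 − 23·25 = 1)

24 5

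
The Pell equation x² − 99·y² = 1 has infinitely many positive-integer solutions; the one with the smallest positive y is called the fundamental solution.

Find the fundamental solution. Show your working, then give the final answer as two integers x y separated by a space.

10 1

√99 → a₀=9, period (1,18); ℓ=2 even so k=1
i=0: a=9 ⇒ p=9, q=1
i=1: a=1 ⇒ p=10, q=1
(x₁, y₁) = (10, 1);  10² − 99·1² = 1 ✓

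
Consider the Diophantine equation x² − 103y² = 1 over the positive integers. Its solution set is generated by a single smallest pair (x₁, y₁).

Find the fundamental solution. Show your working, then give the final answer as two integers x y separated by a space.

d=103: √d = [10; 6,1,2,1,1,9,1,1,2,1,6,20] (ℓ=12, even), read p_11/q_11
k=0  a_k=10  p_k/q_k = 10/1
k=1  a_k=6  p_k/q_k = 61/6
k=2  a_k=1  p_k/q_k = 71/7
k=3  a_k=2  p_k/q_k = 203/20
…
k=5  a_k=1  p_k/q_k = 477/47
…
k=8  a_k=1  p_k/q_k = 9611/947
…
k=10  a_k=1  p_k/q_k = 33877/3338
k=11  a_k=6  p_k/q_k = 227528/22419
→ (227528, 22419).  Check: 227528²=51768990784, 103·22419²=51768990783, difference 1.

227528 22419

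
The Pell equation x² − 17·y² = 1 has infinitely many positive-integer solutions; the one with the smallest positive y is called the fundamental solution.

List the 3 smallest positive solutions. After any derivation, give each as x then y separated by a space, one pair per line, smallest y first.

[4; 8] for √17; ℓ=1 ⇒ convergent index 1
k=0  a_k=4  p_k/q_k = 4/1
k=1  a_k=8  p_k/q_k = 33/8
(x₁, y₁) = (33, 8);  33² − 17·8² = 1 ✓
n=2: (33,8)∘(33,8) = (33·33+17·8·8, 33·8+8·33) = (2177,528)
n=3: (2177,528)∘(33,8) = (33·2177+17·8·528, 33·528+8·2177) = (143649,34840)

33 8
2177 528
143649 34840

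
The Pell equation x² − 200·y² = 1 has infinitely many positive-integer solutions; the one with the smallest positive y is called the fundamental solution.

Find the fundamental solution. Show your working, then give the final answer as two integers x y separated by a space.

√200 = [14; 7,28, …], period ℓ=2 (even) → k=1
a_0=14:  p_0=14·1+0=14,  q_0=14·0+1=1
a_1=7:  p_1=7·14+1=99,  q_1=7·1+0=7
→ (99, 7).  Check: 99²=9801, 200·7²=9800, difference 1.

99 7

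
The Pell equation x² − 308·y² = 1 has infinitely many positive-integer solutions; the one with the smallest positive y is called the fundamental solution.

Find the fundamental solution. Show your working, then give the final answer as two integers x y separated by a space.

351 20

√308 = [17; 1,1,4,1,1,34, …], period ℓ=6 (even) → k=5
i=0: a=17 ⇒ p=17, q=1
i=1: a=1 ⇒ p=18, q=1
i=2: a=1 ⇒ p=35, q=2
i=3: a=4 ⇒ p=158, q=9
i=4: a=1 ⇒ p=193, q=11
i=5: a=1 ⇒ p=351, q=20
(x₁, y₁) = (351, 20);  351² − 308·20² = 1 ✓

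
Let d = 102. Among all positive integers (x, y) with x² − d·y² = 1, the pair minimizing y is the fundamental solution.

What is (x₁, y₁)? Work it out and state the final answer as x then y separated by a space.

d=102: √d = [10; 10,20] (ℓ=2, even), read p_1/q_1
k=0  a_k=10  p_k/q_k = 10/1
k=1  a_k=10  p_k/q_k = 101/10
(x₁, y₁) = (101, 10);  101² − 102·10² = 1 ✓

101 10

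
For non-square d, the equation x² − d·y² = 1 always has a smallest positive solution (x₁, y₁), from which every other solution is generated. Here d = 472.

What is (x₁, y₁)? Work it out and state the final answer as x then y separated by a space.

306917 14127

d=472: √d = [21; 1,2,1,1,1,…,2,1,42] (ℓ=14, even), read p_13/q_13
a_0=21:  p_0=21·1+0=21,  q_0=21·0+1=1
a_1=1:  p_1=1·21+1=22,  q_1=1·1+0=1
…
a_4=1:  p_4=1·87+65=152,  q_4=1·4+3=7
a_5=1:  p_5=1·152+87=239,  q_5=1·7+4=11
a_6=4:  p_6=4·239+152=1108,  q_6=4·11+7=51
…
a_8=4:  p_8=4·5779+1108=24224,  q_8=4·266+51=1115
…
a_11=1:  p_11=1·54227+30003=84230,  q_11=1·2496+1381=3877
a_12=2:  p_12=2·84230+54227=222687,  q_12=2·3877+2496=10250
a_13=1:  p_13=1·222687+84230=306917,  q_13=1·10250+3877=14127
→ (306917, 14127).  Check: 306917²=94198044889, 472·14127²=94198044888, difference 1.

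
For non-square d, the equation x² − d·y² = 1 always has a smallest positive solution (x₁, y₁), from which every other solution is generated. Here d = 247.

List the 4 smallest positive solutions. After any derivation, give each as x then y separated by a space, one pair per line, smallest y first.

85292 5427
14549450527 925759368
2481903468612476 157919736025485
423373021275241155457 26938580249245573872

√247 → a₀=15, period (1,2,1,1,9,1,9,1,1,2,1,30); ℓ=12 even so k=11
step 0: (15, 1)  from 15·(1,0) + (0,1)
step 1: (16, 1)  from 1·(15,1) + (1,0)
step 2: (47, 3)  from 2·(16,1) + (15,1)
…
step 4: (110, 7)  from 1·(63,4) + (47,3)
…
step 6: (1163, 74)  from 1·(1053,67) + (110,7)
…
step 9: (24203, 1540)  from 1·(12683,807) + (11520,733)
step 10: (61089, 3887)  from 2·(24203,1540) + (12683,807)
step 11: (85292, 5427)  from 1·(61089,3887) + (24203,1540)
→ (85292, 5427).  Check: 85292²=7274725264, 247·5427²=7274725263, difference 1.
k=2:  x_2 = 85292·85292+247·5427·5427 = 14549450527,  y_2 = 85292·5427+5427·85292 = 925759368
k=3:  x_3 = 85292·14549450527+247·5427·925759368 = 2481903468612476,  y_3 = 85292·925759368+5427·14549450527 = 157919736025485
k=4:  x_4 = 85292·2481903468612476+247·5427·157919736025485 = 423373021275241155457,  y_4 = 85292·157919736025485+5427·2481903468612476 = 26938580249245573872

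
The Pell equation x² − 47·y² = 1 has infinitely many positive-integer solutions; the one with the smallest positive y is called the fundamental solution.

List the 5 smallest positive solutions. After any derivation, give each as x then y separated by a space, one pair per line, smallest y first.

d=47: √d = [6; 1,5,1,12] (ℓ=4, even), read p_3/q_3
a_0=6:  p_0=6·1+0=6,  q_0=6·0+1=1
…
a_2=5:  p_2=5·7+6=41,  q_2=5·1+1=6
a_3=1:  p_3=1·41+7=48,  q_3=1·6+1=7
(x₁, y₁) = (48, 7);  48² − 47·7² = 1 ✓
n=2: (48,7)∘(48,7) = (48·48+47·7·7, 48·7+7·48) = (4607,672)
n=3: (4607,672)∘(48,7) = (48·4607+47·7·672, 48·672+7·4607) = (442224,64505)
n=4: (442224,64505)∘(48,7) = (48·442224+47·7·64505, 48·64505+7·442224) = (42448897,6191808)
n=5: (42448897,6191808)∘(48,7) = (48·42448897+47·7·6191808, 48·6191808+7·42448897) = (4074651888,594349063)

48 7
4607 672
442224 64505
42448897 6191808
4074651888 594349063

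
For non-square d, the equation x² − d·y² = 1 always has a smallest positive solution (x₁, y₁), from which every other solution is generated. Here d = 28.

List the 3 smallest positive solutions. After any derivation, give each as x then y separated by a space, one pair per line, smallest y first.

d=28: √d = [5; 3,2,3,10] (ℓ=4, even), read p_3/q_3
step 0: (5, 1)  from 5·(1,0) + (0,1)
step 1: (16, 3)  from 3·(5,1) + (1,0)
step 2: (37, 7)  from 2·(16,3) + (5,1)
step 3: (127, 24)  from 3·(37,7) + (16,3)
fundamental: x₁=127, y₁=24  (since 16129 − 28·576 = 1)
(127+24√28)^2 = 32257 + 6096√28
(127+24√28)^3 = 8193151 + 1548360√28

127 24
32257 6096
8193151 1548360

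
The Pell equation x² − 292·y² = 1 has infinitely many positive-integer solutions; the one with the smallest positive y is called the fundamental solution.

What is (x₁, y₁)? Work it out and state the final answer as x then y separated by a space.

√292 → a₀=17, period (11,2,1,3,8,3,1,2,11,34); ℓ=10 even so k=9
a_0=17:  p_0=17·1+0=17,  q_0=17·0+1=1
…
a_3=1:  p_3=1·393+188=581,  q_3=1·23+11=34
…
a_5=8:  p_5=8·2136+581=17669,  q_5=8·125+34=1034
a_6=3:  p_6=3·17669+2136=55143,  q_6=3·1034+125=3227
a_7=1:  p_7=1·55143+17669=72812,  q_7=1·3227+1034=4261
a_8=2:  p_8=2·72812+55143=200767,  q_8=2·4261+3227=11749
a_9=11:  p_9=11·200767+72812=2281249,  q_9=11·11749+4261=133500
(x₁, y₁) = (2281249, 133500);  2281249² − 292·133500² = 1 ✓

2281249 133500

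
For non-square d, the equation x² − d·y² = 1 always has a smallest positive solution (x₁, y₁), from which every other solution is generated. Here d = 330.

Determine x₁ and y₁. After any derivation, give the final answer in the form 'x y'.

109 6

d=330: √d = [18; 6,36] (ℓ=2, even), read p_1/q_1
a_0=18:  p_0=18·1+0=18,  q_0=18·0+1=1
a_1=6:  p_1=6·18+1=109,  q_1=6·1+0=6
(x₁, y₁) = (109, 6);  109² − 330·6² = 1 ✓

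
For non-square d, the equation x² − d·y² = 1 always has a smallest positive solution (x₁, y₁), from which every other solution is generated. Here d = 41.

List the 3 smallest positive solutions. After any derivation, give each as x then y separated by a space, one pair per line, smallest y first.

2049 320
8396801 1311360
34410088449 5373952960

[6; 2,2,12] for √41; ℓ=3 ⇒ convergent index 5
a_0=6:  p_0=6·1+0=6,  q_0=6·0+1=1
…
a_4=2:  p_4=2·397+32=826,  q_4=2·62+5=129
a_5=2:  p_5=2·826+397=2049,  q_5=2·129+62=320
→ (2049, 320).  Check: 2049²=4198401, 41·320²=4198400, difference 1.
(2049+320√41)^2 = 8396801 + 1311360√41
(2049+320√41)^3 = 34410088449 + 5373952960√41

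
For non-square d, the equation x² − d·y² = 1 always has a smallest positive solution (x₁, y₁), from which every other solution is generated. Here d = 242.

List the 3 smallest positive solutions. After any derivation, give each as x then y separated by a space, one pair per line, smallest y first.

[15; 1,1,3,1,14,1,3,1,1,30] for √242; ℓ=10 ⇒ convergent index 9
k=0  a_k=15  p_k/q_k = 15/1
k=1  a_k=1  p_k/q_k = 16/1
k=2  a_k=1  p_k/q_k = 31/2
k=3  a_k=3  p_k/q_k = 109/7
k=4  a_k=1  p_k/q_k = 140/9
…
k=8  a_k=1  p_k/q_k = 10905/701
k=9  a_k=1  p_k/q_k = 19601/1260
(x₁, y₁) = (19601, 1260);  19601² − 242·1260² = 1 ✓
(19601+1260√242)^2 = 768398401 + 49394520√242
(19601+1260√242)^3 = 30122754096401 + 1936363971780√242

19601 1260
768398401 49394520
30122754096401 1936363971780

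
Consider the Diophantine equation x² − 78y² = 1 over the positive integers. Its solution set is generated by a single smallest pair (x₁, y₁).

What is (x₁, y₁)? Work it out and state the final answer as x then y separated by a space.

53 6

d=78: √d = [8; 1,4,1,16] (ℓ=4, even), read p_3/q_3
step 0: (8, 1)  from 8·(1,0) + (0,1)
step 1: (9, 1)  from 1·(8,1) + (1,0)
step 2: (44, 5)  from 4·(9,1) + (8,1)
step 3: (53, 6)  from 1·(44,5) + (9,1)
fundamental: x₁=53, y₁=6  (since 2809 − 78·36 = 1)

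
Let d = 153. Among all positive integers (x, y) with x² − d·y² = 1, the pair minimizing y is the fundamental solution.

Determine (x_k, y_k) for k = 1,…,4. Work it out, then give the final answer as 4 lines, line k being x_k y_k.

2177 176
9478657 766304
41270070401 3336487440
179689877047297 14527065547456

d=153: √d = [12; 2,1,2,2,2,1,2,24] (ℓ=8, even), read p_7/q_7
step 0: (12, 1)  from 12·(1,0) + (0,1)
step 1: (25, 2)  from 2·(12,1) + (1,0)
step 2: (37, 3)  from 1·(25,2) + (12,1)
…
step 4: (235, 19)  from 2·(99,8) + (37,3)
step 5: (569, 46)  from 2·(235,19) + (99,8)
step 6: (804, 65)  from 1·(569,46) + (235,19)
step 7: (2177, 176)  from 2·(804,65) + (569,46)
(x₁, y₁) = (2177, 176);  2177² − 153·176² = 1 ✓
n=2: (2177,176)∘(2177,176) = (2177·2177+153·176·176, 2177·176+176·2177) = (9478657,766304)
n=3: (9478657,766304)∘(2177,176) = (2177·9478657+153·176·766304, 2177·766304+176·9478657) = (41270070401,3336487440)
n=4: (41270070401,3336487440)∘(2177,176) = (2177·41270070401+153·176·3336487440, 2177·3336487440+176·41270070401) = (179689877047297,14527065547456)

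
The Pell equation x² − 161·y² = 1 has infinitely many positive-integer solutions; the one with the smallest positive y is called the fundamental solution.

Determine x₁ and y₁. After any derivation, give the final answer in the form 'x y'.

√161 = [12; 1,2,4,1,2,1,4,2,1,24, …], period ℓ=10 (even) → k=9
step 0: (12, 1)  from 12·(1,0) + (0,1)
…
step 8: (8108, 639)  from 2·(3667,289) + (774,61)
step 9: (11775, 928)  from 1·(8108,639) + (3667,289)
fundamental: x₁=11775, y₁=928  (since 138650625 − 161·861184 = 1)

11775 928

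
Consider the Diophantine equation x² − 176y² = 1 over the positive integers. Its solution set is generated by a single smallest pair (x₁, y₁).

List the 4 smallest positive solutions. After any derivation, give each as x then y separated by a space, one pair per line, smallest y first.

199 15
79201 5970
31521799 2376045
12545596801 945659940

d=176: √d = [13; 3,1,3,26] (ℓ=4, even), read p_3/q_3
step 0: (13, 1)  from 13·(1,0) + (0,1)
…
step 2: (53, 4)  from 1·(40,3) + (13,1)
step 3: (199, 15)  from 3·(53,4) + (40,3)
(x₁, y₁) = (199, 15);  199² − 176·15² = 1 ✓
k=2:  x_2 = 199·199+176·15·15 = 79201,  y_2 = 199·15+15·199 = 5970
k=3:  x_3 = 199·79201+176·15·5970 = 31521799,  y_3 = 199·5970+15·79201 = 2376045
k=4:  x_4 = 199·31521799+176·15·2376045 = 12545596801,  y_4 = 199·2376045+15·31521799 = 945659940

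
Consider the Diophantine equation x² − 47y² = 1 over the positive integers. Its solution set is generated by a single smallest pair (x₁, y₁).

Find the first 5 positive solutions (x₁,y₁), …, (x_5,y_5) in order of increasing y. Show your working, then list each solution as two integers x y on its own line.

48 7
4607 672
442224 64505
42448897 6191808
4074651888 594349063

d=47: √d = [6; 1,5,1,12] (ℓ=4, even), read p_3/q_3
i=0: a=6 ⇒ p=6, q=1
…
i=2: a=5 ⇒ p=41, q=6
i=3: a=1 ⇒ p=48, q=7
fundamental: x₁=48, y₁=7  (since 2304 − 47·49 = 1)
n=2: (48,7)∘(48,7) = (48·48+47·7·7, 48·7+7·48) = (4607,672)
n=3: (4607,672)∘(48,7) = (48·4607+47·7·672, 48·672+7·4607) = (442224,64505)
n=4: (442224,64505)∘(48,7) = (48·442224+47·7·64505, 48·64505+7·442224) = (42448897,6191808)
n=5: (42448897,6191808)∘(48,7) = (48·42448897+47·7·6191808, 48·6191808+7·42448897) = (4074651888,594349063)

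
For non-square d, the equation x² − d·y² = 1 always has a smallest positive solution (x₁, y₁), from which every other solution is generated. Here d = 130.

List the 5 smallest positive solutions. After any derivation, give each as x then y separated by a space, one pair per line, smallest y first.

√130 = [11; 2,2,22, …], period ℓ=3 (odd) → k=5
step 0: (11, 1)  from 11·(1,0) + (0,1)
step 1: (23, 2)  from 2·(11,1) + (1,0)
step 2: (57, 5)  from 2·(23,2) + (11,1)
…
step 4: (2611, 229)  from 2·(1277,112) + (57,5)
step 5: (6499, 570)  from 2·(2611,229) + (1277,112)
→ (6499, 570).  Check: 6499²=42237001, 130·570²=42237000, difference 1.
(6499+570√130)^2 = 84474001 + 7408860√130
(6499+570√130)^3 = 1097993058499 + 96300361710√130
(6499+570√130)^4 = 14271713689896001 + 1251712094097720√130
(6499+570√130)^5 = 185503733443275162499 + 16269753702781802850√130

6499 570
84474001 7408860
1097993058499 96300361710
14271713689896001 1251712094097720
185503733443275162499 16269753702781802850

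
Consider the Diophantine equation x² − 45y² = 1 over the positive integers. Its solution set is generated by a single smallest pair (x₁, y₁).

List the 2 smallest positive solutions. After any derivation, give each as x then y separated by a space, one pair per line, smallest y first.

161 24
51841 7728

d=45: √d = [6; 1,2,2,2,1,12] (ℓ=6, even), read p_5/q_5
a_0=6:  p_0=6·1+0=6,  q_0=6·0+1=1
a_1=1:  p_1=1·6+1=7,  q_1=1·1+0=1
a_2=2:  p_2=2·7+6=20,  q_2=2·1+1=3
…
a_4=2:  p_4=2·47+20=114,  q_4=2·7+3=17
a_5=1:  p_5=1·114+47=161,  q_5=1·17+7=24
fundamental: x₁=161, y₁=24  (since 25921 − 45·576 = 1)
n=2: (161,24)∘(161,24) = (161·161+45·24·24, 161·24+24·161) = (51841,7728)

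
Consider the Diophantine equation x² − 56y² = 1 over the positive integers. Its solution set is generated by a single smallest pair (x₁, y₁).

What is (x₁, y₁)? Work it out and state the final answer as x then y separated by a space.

15 2

√56 = [7; 2,14, …], period ℓ=2 (even) → k=1
k=0  a_k=7  p_k/q_k = 7/1
k=1  a_k=2  p_k/q_k = 15/2
fundamental: x₁=15, y₁=2  (since 225 − 56·4 = 1)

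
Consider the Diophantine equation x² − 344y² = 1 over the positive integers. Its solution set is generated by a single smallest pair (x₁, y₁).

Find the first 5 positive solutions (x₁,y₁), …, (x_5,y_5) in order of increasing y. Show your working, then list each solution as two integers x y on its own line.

10405 561
216528049 11674410
4505948689285 242944471539
93768792007492801 5055674441052180
1951328557169976499525 105208584875351394261

√344 → a₀=18, period (1,1,4,1,3,1,4,1,1,36); ℓ=10 even so k=9
step 0: (18, 1)  from 18·(1,0) + (0,1)
step 1: (19, 1)  from 1·(18,1) + (1,0)
step 2: (37, 2)  from 1·(19,1) + (18,1)
step 3: (167, 9)  from 4·(37,2) + (19,1)
step 4: (204, 11)  from 1·(167,9) + (37,2)
step 5: (779, 42)  from 3·(204,11) + (167,9)
step 6: (983, 53)  from 1·(779,42) + (204,11)
…
step 8: (5694, 307)  from 1·(4711,254) + (983,53)
step 9: (10405, 561)  from 1·(5694,307) + (4711,254)
(x₁, y₁) = (10405, 561);  10405² − 344·561² = 1 ✓
k=2:  x_2 = 10405·10405+344·561·561 = 216528049,  y_2 = 10405·561+561·10405 = 11674410
k=3:  x_3 = 10405·216528049+344·561·11674410 = 4505948689285,  y_3 = 10405·11674410+561·216528049 = 242944471539
k=4:  x_4 = 10405·4505948689285+344·561·242944471539 = 93768792007492801,  y_4 = 10405·242944471539+561·4505948689285 = 5055674441052180
k=5:  x_5 = 10405·93768792007492801+344·561·5055674441052180 = 1951328557169976499525,  y_5 = 10405·5055674441052180+561·93768792007492801 = 105208584875351394261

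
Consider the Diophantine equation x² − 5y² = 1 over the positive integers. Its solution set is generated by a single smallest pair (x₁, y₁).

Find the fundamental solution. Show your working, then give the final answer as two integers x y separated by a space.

√5 = [2; 4, …], period ℓ=1 (odd) → k=1
a_0=2:  p_0=2·1+0=2,  q_0=2·0+1=1
a_1=4:  p_1=4·2+1=9,  q_1=4·1+0=4
(x₁, y₁) = (9, 4);  9² − 5·4² = 1 ✓

9 4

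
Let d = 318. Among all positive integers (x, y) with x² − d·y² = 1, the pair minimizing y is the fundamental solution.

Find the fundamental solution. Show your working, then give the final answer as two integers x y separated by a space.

107 6

[17; 1,4,1,34] for √318; ℓ=4 ⇒ convergent index 3
k=0  a_k=17  p_k/q_k = 17/1
k=1  a_k=1  p_k/q_k = 18/1
k=2  a_k=4  p_k/q_k = 89/5
k=3  a_k=1  p_k/q_k = 107/6
fundamental: x₁=107, y₁=6  (since 11449 − 318·36 = 1)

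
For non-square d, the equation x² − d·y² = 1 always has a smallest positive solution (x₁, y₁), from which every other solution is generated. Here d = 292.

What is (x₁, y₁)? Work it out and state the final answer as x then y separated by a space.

2281249 133500

d=292: √d = [17; 11,2,1,3,8,3,1,2,11,34] (ℓ=10, even), read p_9/q_9
step 0: (17, 1)  from 17·(1,0) + (0,1)
…
step 2: (393, 23)  from 2·(188,11) + (17,1)
step 3: (581, 34)  from 1·(393,23) + (188,11)
step 4: (2136, 125)  from 3·(581,34) + (393,23)
…
step 6: (55143, 3227)  from 3·(17669,1034) + (2136,125)
step 7: (72812, 4261)  from 1·(55143,3227) + (17669,1034)
step 8: (200767, 11749)  from 2·(72812,4261) + (55143,3227)
step 9: (2281249, 133500)  from 11·(200767,11749) + (72812,4261)
(x₁, y₁) = (2281249, 133500);  2281249² − 292·133500² = 1 ✓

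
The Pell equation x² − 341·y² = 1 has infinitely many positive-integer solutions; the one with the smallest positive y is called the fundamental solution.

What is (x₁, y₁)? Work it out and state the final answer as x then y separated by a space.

10626551 575460

√341 → a₀=18, period (2,6,1,8,2,…,6,2,36); ℓ=14 even so k=13
a_0=18:  p_0=18·1+0=18,  q_0=18·0+1=1
…
a_3=1:  p_3=1·240+37=277,  q_3=1·13+2=15
…
a_8=1:  p_8=1·20479+7645=28124,  q_8=1·1109+414=1523
a_9=2:  p_9=2·28124+20479=76727,  q_9=2·1523+1109=4155
…
a_11=1:  p_11=1·641940+76727=718667,  q_11=1·34763+4155=38918
a_12=6:  p_12=6·718667+641940=4953942,  q_12=6·38918+34763=268271
a_13=2:  p_13=2·4953942+718667=10626551,  q_13=2·268271+38918=575460
fundamental: x₁=10626551, y₁=575460  (since 112923586155601 − 341·331154211600 = 1)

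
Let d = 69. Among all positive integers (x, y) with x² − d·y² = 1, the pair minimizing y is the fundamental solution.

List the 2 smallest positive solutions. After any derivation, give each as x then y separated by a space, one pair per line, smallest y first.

7775 936
120901249 14554800

d=69: √d = [8; 3,3,1,4,1,3,3,16] (ℓ=8, even), read p_7/q_7
a_0=8:  p_0=8·1+0=8,  q_0=8·0+1=1
a_1=3:  p_1=3·8+1=25,  q_1=3·1+0=3
a_2=3:  p_2=3·25+8=83,  q_2=3·3+1=10
a_3=1:  p_3=1·83+25=108,  q_3=1·10+3=13
a_4=4:  p_4=4·108+83=515,  q_4=4·13+10=62
a_5=1:  p_5=1·515+108=623,  q_5=1·62+13=75
a_6=3:  p_6=3·623+515=2384,  q_6=3·75+62=287
a_7=3:  p_7=3·2384+623=7775,  q_7=3·287+75=936
fundamental: x₁=7775, y₁=936  (since 60450625 − 69·876096 = 1)
n=2: (7775,936)∘(7775,936) = (7775·7775+69·936·936, 7775·936+936·7775) = (120901249,14554800)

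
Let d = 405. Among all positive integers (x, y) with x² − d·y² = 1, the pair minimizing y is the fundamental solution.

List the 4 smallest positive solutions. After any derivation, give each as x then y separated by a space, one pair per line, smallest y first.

√405 = [20; 8,40, …], period ℓ=2 (even) → k=1
i=0: a=20 ⇒ p=20, q=1
i=1: a=8 ⇒ p=161, q=8
(x₁, y₁) = (161, 8);  161² − 405·8² = 1 ✓
n=2: (161,8)∘(161,8) = (161·161+405·8·8, 161·8+8·161) = (51841,2576)
n=3: (51841,2576)∘(161,8) = (161·51841+405·8·2576, 161·2576+8·51841) = (16692641,829464)
n=4: (16692641,829464)∘(161,8) = (161·16692641+405·8·829464, 161·829464+8·16692641) = (5374978561,267084832)

161 8
51841 2576
16692641 829464
5374978561 267084832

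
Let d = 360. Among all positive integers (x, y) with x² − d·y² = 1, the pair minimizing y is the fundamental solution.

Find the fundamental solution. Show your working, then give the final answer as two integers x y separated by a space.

19 1

√360 = [18; 1,36, …], period ℓ=2 (even) → k=1
step 0: (18, 1)  from 18·(1,0) + (0,1)
step 1: (19, 1)  from 1·(18,1) + (1,0)
fundamental: x₁=19, y₁=1  (since 361 − 360·1 = 1)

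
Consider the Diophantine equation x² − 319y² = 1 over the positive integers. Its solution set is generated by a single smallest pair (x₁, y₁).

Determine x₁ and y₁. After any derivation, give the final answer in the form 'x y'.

12901780 722361

√319 → a₀=17, period (1,6,5,1,4,…,6,1,34); ℓ=14 even so k=13
step 0: (17, 1)  from 17·(1,0) + (0,1)
step 1: (18, 1)  from 1·(17,1) + (1,0)
step 2: (125, 7)  from 6·(18,1) + (17,1)
…
step 5: (3715, 208)  from 4·(768,43) + (643,36)
step 6: (11913, 667)  from 3·(3715,208) + (768,43)
…
step 8: (58797, 3292)  from 3·(15628,875) + (11913,667)
step 9: (250816, 14043)  from 4·(58797,3292) + (15628,875)
…
step 12: (11102899, 621643)  from 6·(1798881,100718) + (309613,17335)
step 13: (12901780, 722361)  from 1·(11102899,621643) + (1798881,100718)
→ (12901780, 722361).  Check: 12901780²=166455927168400, 319·722361²=166455927168399, difference 1.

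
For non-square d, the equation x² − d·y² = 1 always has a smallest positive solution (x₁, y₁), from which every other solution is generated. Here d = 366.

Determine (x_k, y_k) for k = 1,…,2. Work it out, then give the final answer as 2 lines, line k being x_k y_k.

907925 47458
1648655611249 86176609300

√366 = [19; 7,1,1,1,2,12,2,1,1,1,7,38, …], period ℓ=12 (even) → k=11
a_0=19:  p_0=19·1+0=19,  q_0=19·0+1=1
a_1=7:  p_1=7·19+1=134,  q_1=7·1+0=7
…
a_3=1:  p_3=1·153+134=287,  q_3=1·8+7=15
a_4=1:  p_4=1·287+153=440,  q_4=1·15+8=23
a_5=2:  p_5=2·440+287=1167,  q_5=2·23+15=61
a_6=12:  p_6=12·1167+440=14444,  q_6=12·61+23=755
a_7=2:  p_7=2·14444+1167=30055,  q_7=2·755+61=1571
…
a_9=1:  p_9=1·44499+30055=74554,  q_9=1·2326+1571=3897
a_10=1:  p_10=1·74554+44499=119053,  q_10=1·3897+2326=6223
a_11=7:  p_11=7·119053+74554=907925,  q_11=7·6223+3897=47458
(x₁, y₁) = (907925, 47458);  907925² − 366·47458² = 1 ✓
(907925+47458√366)^2 = 1648655611249 + 86176609300√366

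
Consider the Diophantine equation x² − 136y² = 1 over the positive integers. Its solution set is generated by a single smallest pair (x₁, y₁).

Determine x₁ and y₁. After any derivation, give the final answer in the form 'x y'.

√136 → a₀=11, period (1,1,1,22); ℓ=4 even so k=3
k=0  a_k=11  p_k/q_k = 11/1
…
k=2  a_k=1  p_k/q_k = 23/2
k=3  a_k=1  p_k/q_k = 35/3
fundamental: x₁=35, y₁=3  (since 1225 − 136·9 = 1)

35 3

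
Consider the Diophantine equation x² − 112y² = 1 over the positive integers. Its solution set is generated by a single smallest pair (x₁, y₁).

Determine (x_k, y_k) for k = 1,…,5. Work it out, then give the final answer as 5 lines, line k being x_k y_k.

127 12
32257 3048
8193151 774180
2081028097 196638672
528572943487 49945448508

√112 = [10; 1,1,2,1,1,20, …], period ℓ=6 (even) → k=5
a_0=10:  p_0=10·1+0=10,  q_0=10·0+1=1
…
a_2=1:  p_2=1·11+10=21,  q_2=1·1+1=2
…
a_4=1:  p_4=1·53+21=74,  q_4=1·5+2=7
a_5=1:  p_5=1·74+53=127,  q_5=1·7+5=12
→ (127, 12).  Check: 127²=16129, 112·12²=16128, difference 1.
n=2: (127,12)∘(127,12) = (127·127+112·12·12, 127·12+12·127) = (32257,3048)
n=3: (32257,3048)∘(127,12) = (127·32257+112·12·3048, 127·3048+12·32257) = (8193151,774180)
n=4: (8193151,774180)∘(127,12) = (127·8193151+112·12·774180, 127·774180+12·8193151) = (2081028097,196638672)
n=5: (2081028097,196638672)∘(127,12) = (127·2081028097+112·12·196638672, 127·196638672+12·2081028097) = (528572943487,49945448508)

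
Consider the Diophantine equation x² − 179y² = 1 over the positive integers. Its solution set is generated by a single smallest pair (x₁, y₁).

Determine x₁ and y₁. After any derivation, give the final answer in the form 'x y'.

4190210 313191

d=179: √d = [13; 2,1,1,1,3,…,1,2,26] (ℓ=14, even), read p_13/q_13
step 0: (13, 1)  from 13·(1,0) + (0,1)
step 1: (27, 2)  from 2·(13,1) + (1,0)
step 2: (40, 3)  from 1·(27,2) + (13,1)
step 3: (67, 5)  from 1·(40,3) + (27,2)
step 4: (107, 8)  from 1·(67,5) + (40,3)
step 5: (388, 29)  from 3·(107,8) + (67,5)
step 6: (2047, 153)  from 5·(388,29) + (107,8)
step 7: (26999, 2018)  from 13·(2047,153) + (388,29)
step 8: (137042, 10243)  from 5·(26999,2018) + (2047,153)
step 9: (438125, 32747)  from 3·(137042,10243) + (26999,2018)
…
step 11: (1013292, 75737)  from 1·(575167,42990) + (438125,32747)
step 12: (1588459, 118727)  from 1·(1013292,75737) + (575167,42990)
step 13: (4190210, 313191)  from 2·(1588459,118727) + (1013292,75737)
fundamental: x₁=4190210, y₁=313191  (since 17557859844100 − 179·98088602481 = 1)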